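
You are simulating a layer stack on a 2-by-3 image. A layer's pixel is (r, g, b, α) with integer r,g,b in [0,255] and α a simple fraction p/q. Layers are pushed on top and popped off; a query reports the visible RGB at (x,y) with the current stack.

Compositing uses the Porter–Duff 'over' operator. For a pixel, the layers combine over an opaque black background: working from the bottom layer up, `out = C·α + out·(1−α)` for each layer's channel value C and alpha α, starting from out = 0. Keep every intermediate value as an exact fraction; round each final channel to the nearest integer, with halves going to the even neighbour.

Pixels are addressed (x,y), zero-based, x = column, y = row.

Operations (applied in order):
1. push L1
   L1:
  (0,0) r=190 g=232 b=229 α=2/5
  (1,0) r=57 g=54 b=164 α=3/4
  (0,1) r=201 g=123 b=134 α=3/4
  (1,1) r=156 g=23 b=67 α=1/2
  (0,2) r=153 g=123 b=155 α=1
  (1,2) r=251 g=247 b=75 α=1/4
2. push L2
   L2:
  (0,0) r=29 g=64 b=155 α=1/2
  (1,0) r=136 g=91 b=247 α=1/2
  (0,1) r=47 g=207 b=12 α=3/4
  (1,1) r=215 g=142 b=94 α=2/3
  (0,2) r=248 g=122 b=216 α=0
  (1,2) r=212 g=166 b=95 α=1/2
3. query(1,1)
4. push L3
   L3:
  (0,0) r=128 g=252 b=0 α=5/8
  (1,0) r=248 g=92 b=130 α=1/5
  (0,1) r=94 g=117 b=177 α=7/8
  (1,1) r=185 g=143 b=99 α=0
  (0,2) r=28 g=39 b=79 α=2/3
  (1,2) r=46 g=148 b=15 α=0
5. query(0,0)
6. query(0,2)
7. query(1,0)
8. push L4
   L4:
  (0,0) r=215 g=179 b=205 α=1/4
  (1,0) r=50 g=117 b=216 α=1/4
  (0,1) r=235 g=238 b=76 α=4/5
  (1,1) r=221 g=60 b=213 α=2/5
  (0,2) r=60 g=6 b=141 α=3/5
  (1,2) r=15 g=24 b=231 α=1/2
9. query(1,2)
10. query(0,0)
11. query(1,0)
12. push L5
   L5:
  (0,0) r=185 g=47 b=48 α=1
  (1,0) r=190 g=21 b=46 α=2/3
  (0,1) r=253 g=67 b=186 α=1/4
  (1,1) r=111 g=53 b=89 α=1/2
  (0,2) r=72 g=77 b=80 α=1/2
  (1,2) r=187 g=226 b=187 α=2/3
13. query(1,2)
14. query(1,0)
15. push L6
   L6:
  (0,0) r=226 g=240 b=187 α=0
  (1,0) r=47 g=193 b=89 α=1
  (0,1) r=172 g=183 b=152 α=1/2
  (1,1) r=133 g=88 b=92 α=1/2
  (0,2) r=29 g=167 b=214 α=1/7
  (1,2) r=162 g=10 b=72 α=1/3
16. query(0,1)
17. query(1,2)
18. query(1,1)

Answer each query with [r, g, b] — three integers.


at x=1,y=1 over L1,L2:
after L1 α=1/2: [78, 23/2, 67/2]
after L2 α=2/3: [508/3, 197/2, 443/6]
= [169, 98, 74]

(0,0) stack=L1,L2,L3; from [0,0,0]:
L1 α=2/5: [76, 464/5, 458/5]
L2 α=1/2: [105/2, 392/5, 1233/10]
L3 α=5/8: [1595/16, 1869/10, 3699/80]
= [100, 187, 46]

query (0,2) [L1,L2,L3] — begin 0,0,0
+L1 (α=1) → [153, 123, 155]
+L2 (α=0) → [153, 123, 155]
+L3 (α=2/3) → [209/3, 67, 313/3]
→ [70, 67, 104]

at x=1,y=0 over L1,L2,L3:
after L1 α=3/4: [171/4, 81/2, 123]
after L2 α=1/2: [715/8, 263/4, 185]
after L3 α=1/5: [1211/10, 71, 174]
→ [121, 71, 174]

at x=1,y=2 over L1,L2,L3,L4:
after L1 α=1/4: [251/4, 247/4, 75/4]
after L2 α=1/2: [1099/8, 911/8, 455/8]
after L3 α=0: [1099/8, 911/8, 455/8]
after L4 α=1/2: [1219/16, 1103/16, 2303/16]
rounded: [76, 69, 144]

(0,0) stack=L1,L2,L3,L4; from [0,0,0]:
after L1 α=2/5: [76, 464/5, 458/5]
after L2 α=1/2: [105/2, 392/5, 1233/10]
after L3 α=5/8: [1595/16, 1869/10, 3699/80]
after L4 α=1/4: [8225/64, 7397/40, 27497/320]
rounded: [129, 185, 86]

query (1,0) [L1,L2,L3,L4] — begin 0,0,0
+L1 (α=3/4) → [171/4, 81/2, 123]
+L2 (α=1/2) → [715/8, 263/4, 185]
+L3 (α=1/5) → [1211/10, 71, 174]
+L4 (α=1/4) → [4133/40, 165/2, 369/2]
= [103, 82, 184]

(1,2) stack=L1,L2,L3,L4,L5; from [0,0,0]:
L1 α=1/4: [251/4, 247/4, 75/4]
L2 α=1/2: [1099/8, 911/8, 455/8]
L3 α=0: [1099/8, 911/8, 455/8]
L4 α=1/2: [1219/16, 1103/16, 2303/16]
L5 α=2/3: [2401/16, 8335/48, 8287/48]
→ [150, 174, 173]

(1,0) stack=L1,L2,L3,L4,L5; from [0,0,0]:
+L1 (α=3/4) → [171/4, 81/2, 123]
+L2 (α=1/2) → [715/8, 263/4, 185]
+L3 (α=1/5) → [1211/10, 71, 174]
+L4 (α=1/4) → [4133/40, 165/2, 369/2]
+L5 (α=2/3) → [19333/120, 83/2, 553/6]
rounded: [161, 42, 92]

query (0,1) [L1,L2,L3,L4,L5,L6] — begin 0,0,0
L1 α=3/4: [603/4, 369/4, 201/2]
L2 α=3/4: [1167/16, 2853/16, 273/8]
L3 α=7/8: [11695/128, 15957/128, 10185/64]
L4 α=4/5: [26403/128, 137813/640, 29641/320]
L5 α=1/4: [111593/512, 456319/2560, 148443/1280]
L6 α=1/2: [199657/1024, 924799/5120, 343003/2560]
→ [195, 181, 134]

query (1,2) [L1,L2,L3,L4,L5,L6] — begin 0,0,0
+L1 (α=1/4) → [251/4, 247/4, 75/4]
+L2 (α=1/2) → [1099/8, 911/8, 455/8]
+L3 (α=0) → [1099/8, 911/8, 455/8]
+L4 (α=1/2) → [1219/16, 1103/16, 2303/16]
+L5 (α=2/3) → [2401/16, 8335/48, 8287/48]
+L6 (α=1/3) → [3697/24, 8575/72, 10015/72]
→ [154, 119, 139]

(1,1) stack=L1,L2,L3,L4,L5,L6; from [0,0,0]:
+L1 (α=1/2) → [78, 23/2, 67/2]
+L2 (α=2/3) → [508/3, 197/2, 443/6]
+L3 (α=0) → [508/3, 197/2, 443/6]
+L4 (α=2/5) → [190, 831/10, 259/2]
+L5 (α=1/2) → [301/2, 1361/20, 437/4]
+L6 (α=1/2) → [567/4, 3121/40, 805/8]
= [142, 78, 101]


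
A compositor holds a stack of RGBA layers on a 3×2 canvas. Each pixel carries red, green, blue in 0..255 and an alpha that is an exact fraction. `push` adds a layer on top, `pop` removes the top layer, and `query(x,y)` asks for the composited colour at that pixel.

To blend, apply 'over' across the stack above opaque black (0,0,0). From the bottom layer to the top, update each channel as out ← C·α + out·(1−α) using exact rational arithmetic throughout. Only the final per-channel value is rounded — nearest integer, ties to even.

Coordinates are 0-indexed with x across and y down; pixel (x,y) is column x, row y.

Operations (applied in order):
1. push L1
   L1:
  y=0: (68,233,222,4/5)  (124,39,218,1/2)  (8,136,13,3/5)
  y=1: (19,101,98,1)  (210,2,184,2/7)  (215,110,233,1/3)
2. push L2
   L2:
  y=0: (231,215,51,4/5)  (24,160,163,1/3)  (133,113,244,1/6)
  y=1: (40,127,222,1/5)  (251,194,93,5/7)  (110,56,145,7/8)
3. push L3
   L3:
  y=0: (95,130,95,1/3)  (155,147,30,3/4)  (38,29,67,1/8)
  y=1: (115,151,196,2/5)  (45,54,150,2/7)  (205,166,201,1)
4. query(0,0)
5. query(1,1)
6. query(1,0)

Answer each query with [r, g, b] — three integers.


at x=0,y=0 over L1,L2,L3:
after L1 α=4/5: [272/5, 932/5, 888/5]
after L2 α=4/5: [4892/25, 5232/25, 1908/25]
after L3 α=1/3: [4053/25, 13714/75, 6191/75]
= [162, 183, 83]

query (1,1) [L1,L2,L3] — begin 0,0,0
+L1 (α=2/7) → [60, 4/7, 368/7]
+L2 (α=5/7) → [1375/7, 6798/49, 3991/49]
+L3 (α=2/7) → [7505/49, 39282/343, 34655/343]
= [153, 115, 101]

(1,0) stack=L1,L2,L3; from [0,0,0]:
L1 α=1/2: [62, 39/2, 109]
L2 α=1/3: [148/3, 199/3, 127]
L3 α=3/4: [1543/12, 761/6, 217/4]
= [129, 127, 54]


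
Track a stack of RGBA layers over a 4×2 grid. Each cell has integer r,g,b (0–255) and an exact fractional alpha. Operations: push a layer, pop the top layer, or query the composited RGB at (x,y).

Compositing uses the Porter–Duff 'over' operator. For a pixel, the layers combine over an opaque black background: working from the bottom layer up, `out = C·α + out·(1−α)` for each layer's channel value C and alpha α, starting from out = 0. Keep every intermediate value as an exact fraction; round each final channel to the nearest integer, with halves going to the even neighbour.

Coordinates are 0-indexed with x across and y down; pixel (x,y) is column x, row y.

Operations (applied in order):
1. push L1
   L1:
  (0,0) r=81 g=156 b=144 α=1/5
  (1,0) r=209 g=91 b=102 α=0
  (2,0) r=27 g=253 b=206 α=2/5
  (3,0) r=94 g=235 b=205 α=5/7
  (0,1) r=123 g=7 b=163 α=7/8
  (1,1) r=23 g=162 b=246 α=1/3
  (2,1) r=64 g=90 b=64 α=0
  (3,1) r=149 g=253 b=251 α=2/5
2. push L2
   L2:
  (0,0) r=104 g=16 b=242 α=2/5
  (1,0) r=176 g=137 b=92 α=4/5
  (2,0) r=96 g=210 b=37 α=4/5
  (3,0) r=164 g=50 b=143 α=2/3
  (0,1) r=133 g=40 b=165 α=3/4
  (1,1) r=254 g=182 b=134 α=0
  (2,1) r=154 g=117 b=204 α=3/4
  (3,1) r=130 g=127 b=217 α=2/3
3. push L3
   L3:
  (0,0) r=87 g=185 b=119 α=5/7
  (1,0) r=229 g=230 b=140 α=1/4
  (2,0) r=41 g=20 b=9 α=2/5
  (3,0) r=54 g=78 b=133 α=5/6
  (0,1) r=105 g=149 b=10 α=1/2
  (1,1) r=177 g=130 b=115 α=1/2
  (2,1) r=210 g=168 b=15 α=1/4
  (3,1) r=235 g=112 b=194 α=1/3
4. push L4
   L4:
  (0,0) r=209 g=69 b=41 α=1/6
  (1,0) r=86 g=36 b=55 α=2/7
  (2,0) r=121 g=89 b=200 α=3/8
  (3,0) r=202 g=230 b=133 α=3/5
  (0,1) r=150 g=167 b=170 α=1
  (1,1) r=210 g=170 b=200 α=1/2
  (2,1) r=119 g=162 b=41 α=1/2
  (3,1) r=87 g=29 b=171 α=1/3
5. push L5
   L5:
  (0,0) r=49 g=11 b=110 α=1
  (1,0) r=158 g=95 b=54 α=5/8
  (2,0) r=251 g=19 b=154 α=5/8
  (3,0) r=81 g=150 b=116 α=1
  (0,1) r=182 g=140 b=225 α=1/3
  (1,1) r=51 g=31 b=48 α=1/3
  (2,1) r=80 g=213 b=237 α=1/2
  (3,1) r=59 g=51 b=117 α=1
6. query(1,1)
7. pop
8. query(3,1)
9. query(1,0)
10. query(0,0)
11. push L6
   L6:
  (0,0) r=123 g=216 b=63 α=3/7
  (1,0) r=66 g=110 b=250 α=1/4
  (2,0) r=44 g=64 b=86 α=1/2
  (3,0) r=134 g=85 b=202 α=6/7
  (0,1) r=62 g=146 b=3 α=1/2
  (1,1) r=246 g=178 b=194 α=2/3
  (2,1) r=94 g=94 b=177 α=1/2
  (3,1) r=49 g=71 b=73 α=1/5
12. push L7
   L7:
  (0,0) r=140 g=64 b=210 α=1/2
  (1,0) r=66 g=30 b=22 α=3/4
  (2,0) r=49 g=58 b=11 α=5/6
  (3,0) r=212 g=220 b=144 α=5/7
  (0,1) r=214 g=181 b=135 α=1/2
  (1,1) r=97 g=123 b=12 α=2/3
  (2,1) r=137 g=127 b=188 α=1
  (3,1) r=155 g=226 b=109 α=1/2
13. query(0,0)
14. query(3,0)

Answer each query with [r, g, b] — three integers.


at x=1,y=1 over L1,L2,L3,L4,L5:
+L1 (α=1/3) → [23/3, 54, 82]
+L2 (α=0) → [23/3, 54, 82]
+L3 (α=1/2) → [277/3, 92, 197/2]
+L4 (α=1/2) → [907/6, 131, 597/4]
+L5 (α=1/3) → [1060/9, 293/3, 231/2]
→ [118, 98, 116]

(3,1) stack=L1,L2,L3,L4; from [0,0,0]:
L1 α=2/5: [298/5, 506/5, 502/5]
L2 α=2/3: [1598/15, 592/5, 2672/15]
L3 α=1/3: [6721/45, 1744/15, 8254/45]
L4 α=1/3: [17357/135, 3923/45, 24203/135]
rounded: [129, 87, 179]

(1,0) stack=L1,L2,L3,L4; from [0,0,0]:
after L1 α=0: [0, 0, 0]
after L2 α=4/5: [704/5, 548/5, 368/5]
after L3 α=1/4: [3257/20, 1397/10, 451/5]
after L4 α=2/7: [3945/28, 1541/14, 561/7]
= [141, 110, 80]

query (0,0) [L1,L2,L3,L4] — begin 0,0,0
+L1 (α=1/5) → [81/5, 156/5, 144/5]
+L2 (α=2/5) → [1283/25, 628/25, 2852/25]
+L3 (α=5/7) → [13441/175, 3483/25, 20579/175]
+L4 (α=1/6) → [10378/105, 638/5, 3669/35]
rounded: [99, 128, 105]

query (0,0) [L1,L2,L3,L4,L6,L7] — begin 0,0,0
after L1 α=1/5: [81/5, 156/5, 144/5]
after L2 α=2/5: [1283/25, 628/25, 2852/25]
after L3 α=5/7: [13441/175, 3483/25, 20579/175]
after L4 α=1/6: [10378/105, 638/5, 3669/35]
after L6 α=3/7: [80257/735, 5792/35, 21291/245]
after L7 α=1/2: [183157/1470, 4016/35, 72741/490]
rounded: [125, 115, 148]

query (3,0) [L1,L2,L3,L4,L6,L7] — begin 0,0,0
+L1 (α=5/7) → [470/7, 1175/7, 1025/7]
+L2 (α=2/3) → [922/7, 625/7, 1009/7]
+L3 (α=5/6) → [1406/21, 3355/42, 944/7]
+L4 (α=3/5) → [15538/105, 3569/21, 4681/35]
+L6 (α=6/7) → [99958/735, 14279/147, 47101/245]
+L7 (α=5/7) → [979016/5145, 190258/1029, 270602/1715]
= [190, 185, 158]


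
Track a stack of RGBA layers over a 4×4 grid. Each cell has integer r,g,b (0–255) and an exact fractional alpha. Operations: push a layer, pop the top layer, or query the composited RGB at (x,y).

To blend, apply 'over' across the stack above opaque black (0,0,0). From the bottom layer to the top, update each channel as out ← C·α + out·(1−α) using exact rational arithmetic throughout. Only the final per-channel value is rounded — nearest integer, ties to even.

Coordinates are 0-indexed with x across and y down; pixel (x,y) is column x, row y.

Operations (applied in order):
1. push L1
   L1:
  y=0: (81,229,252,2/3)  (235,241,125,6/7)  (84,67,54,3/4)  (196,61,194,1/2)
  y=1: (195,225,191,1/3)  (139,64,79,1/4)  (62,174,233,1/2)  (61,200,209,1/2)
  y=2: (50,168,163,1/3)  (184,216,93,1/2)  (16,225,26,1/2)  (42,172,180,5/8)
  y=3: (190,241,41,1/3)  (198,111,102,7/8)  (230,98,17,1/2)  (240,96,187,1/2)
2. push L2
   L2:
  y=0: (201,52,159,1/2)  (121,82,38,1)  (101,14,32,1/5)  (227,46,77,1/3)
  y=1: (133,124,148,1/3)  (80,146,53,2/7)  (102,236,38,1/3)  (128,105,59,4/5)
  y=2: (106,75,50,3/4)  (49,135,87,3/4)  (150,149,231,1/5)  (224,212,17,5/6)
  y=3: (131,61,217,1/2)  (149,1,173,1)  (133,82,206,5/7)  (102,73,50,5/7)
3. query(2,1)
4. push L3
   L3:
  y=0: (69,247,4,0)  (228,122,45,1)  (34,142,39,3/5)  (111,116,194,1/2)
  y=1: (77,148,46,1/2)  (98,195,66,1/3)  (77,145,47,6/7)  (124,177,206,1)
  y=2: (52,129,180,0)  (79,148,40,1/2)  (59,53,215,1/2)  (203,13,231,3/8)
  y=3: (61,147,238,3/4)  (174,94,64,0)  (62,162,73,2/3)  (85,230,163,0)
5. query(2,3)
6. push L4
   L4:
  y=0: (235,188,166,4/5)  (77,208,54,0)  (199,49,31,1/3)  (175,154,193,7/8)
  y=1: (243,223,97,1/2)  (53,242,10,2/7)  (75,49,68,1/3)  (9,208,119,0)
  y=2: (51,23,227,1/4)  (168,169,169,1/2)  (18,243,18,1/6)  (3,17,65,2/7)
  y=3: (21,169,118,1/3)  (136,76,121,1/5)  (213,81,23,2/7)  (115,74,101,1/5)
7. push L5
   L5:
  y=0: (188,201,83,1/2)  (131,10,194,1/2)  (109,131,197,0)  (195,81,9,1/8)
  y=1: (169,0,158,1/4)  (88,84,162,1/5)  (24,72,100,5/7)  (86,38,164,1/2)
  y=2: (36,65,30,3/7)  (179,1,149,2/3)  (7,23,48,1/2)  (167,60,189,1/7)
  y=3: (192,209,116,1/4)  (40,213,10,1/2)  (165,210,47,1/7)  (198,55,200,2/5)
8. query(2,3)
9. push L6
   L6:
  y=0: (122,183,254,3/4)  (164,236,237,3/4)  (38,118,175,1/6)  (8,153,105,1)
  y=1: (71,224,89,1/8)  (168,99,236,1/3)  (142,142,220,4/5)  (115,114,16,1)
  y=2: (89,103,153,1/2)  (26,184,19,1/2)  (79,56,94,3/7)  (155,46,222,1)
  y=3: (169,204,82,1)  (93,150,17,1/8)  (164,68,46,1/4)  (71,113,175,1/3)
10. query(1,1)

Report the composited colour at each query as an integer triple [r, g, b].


at x=2,y=1 over L1,L2:
L1 α=1/2: [31, 87, 233/2]
L2 α=1/3: [164/3, 410/3, 271/3]
→ [55, 137, 90]

at x=2,y=3 over L1,L2,L3:
L1 α=1/2: [115, 49, 17/2]
L2 α=5/7: [895/7, 508/7, 1047/7]
L3 α=2/3: [1763/21, 2776/21, 2069/21]
rounded: [84, 132, 99]

(2,3) stack=L1,L2,L3,L4,L5; from [0,0,0]:
+L1 (α=1/2) → [115, 49, 17/2]
+L2 (α=5/7) → [895/7, 508/7, 1047/7]
+L3 (α=2/3) → [1763/21, 2776/21, 2069/21]
+L4 (α=2/7) → [17761/147, 17282/147, 11311/147]
+L5 (α=1/7) → [43607/343, 44854/343, 24925/343]
= [127, 131, 73]

at x=1,y=1 over L1,L2,L3,L4,L5,L6:
after L1 α=1/4: [139/4, 16, 79/4]
after L2 α=2/7: [1335/28, 372/7, 117/4]
after L3 α=1/3: [2707/42, 703/7, 83/2]
after L4 α=2/7: [17987/294, 6903/49, 65/2]
after L5 α=1/5: [9782/147, 31728/245, 292/5]
after L6 α=1/3: [44260/441, 29237/245, 588/5]
rounded: [100, 119, 118]


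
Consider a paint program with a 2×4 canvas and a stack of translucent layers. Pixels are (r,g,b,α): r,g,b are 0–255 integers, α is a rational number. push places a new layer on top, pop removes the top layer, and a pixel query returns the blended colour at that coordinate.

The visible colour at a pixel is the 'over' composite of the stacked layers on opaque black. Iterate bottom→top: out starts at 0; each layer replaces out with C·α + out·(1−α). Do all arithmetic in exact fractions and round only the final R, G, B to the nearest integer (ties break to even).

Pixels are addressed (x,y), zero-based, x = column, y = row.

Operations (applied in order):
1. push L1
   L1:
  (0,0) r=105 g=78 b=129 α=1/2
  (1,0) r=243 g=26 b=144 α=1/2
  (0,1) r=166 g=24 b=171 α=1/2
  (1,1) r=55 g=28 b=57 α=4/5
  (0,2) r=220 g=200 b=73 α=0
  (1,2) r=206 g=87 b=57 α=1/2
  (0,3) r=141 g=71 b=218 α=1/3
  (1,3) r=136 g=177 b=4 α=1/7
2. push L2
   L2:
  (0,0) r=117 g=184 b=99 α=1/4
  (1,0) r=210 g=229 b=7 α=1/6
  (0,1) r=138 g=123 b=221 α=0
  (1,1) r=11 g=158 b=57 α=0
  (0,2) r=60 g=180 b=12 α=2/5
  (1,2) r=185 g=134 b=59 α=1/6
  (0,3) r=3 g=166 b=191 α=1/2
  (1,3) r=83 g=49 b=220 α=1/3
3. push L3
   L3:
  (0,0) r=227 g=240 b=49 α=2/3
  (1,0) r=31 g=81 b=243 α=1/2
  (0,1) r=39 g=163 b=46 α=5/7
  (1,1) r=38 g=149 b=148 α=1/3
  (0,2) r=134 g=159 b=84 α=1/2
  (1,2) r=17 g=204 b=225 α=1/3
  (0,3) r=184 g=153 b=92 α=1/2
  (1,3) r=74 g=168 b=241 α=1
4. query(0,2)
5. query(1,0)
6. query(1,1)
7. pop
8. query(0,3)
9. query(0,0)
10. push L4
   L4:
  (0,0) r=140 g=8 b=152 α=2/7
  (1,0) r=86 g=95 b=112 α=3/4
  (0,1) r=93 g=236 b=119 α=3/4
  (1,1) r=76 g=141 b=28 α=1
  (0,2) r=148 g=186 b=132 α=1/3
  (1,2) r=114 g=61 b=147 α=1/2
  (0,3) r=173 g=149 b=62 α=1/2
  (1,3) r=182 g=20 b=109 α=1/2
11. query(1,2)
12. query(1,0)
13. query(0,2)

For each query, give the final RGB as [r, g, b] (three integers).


query (0,2) [L1,L2,L3] — begin 0,0,0
after L1 α=0: [0, 0, 0]
after L2 α=2/5: [24, 72, 24/5]
after L3 α=1/2: [79, 231/2, 222/5]
rounded: [79, 116, 44]

(1,0) stack=L1,L2,L3; from [0,0,0]:
+L1 (α=1/2) → [243/2, 13, 72]
+L2 (α=1/6) → [545/4, 49, 367/6]
+L3 (α=1/2) → [669/8, 65, 1825/12]
= [84, 65, 152]

at x=1,y=1 over L1,L2,L3:
L1 α=4/5: [44, 112/5, 228/5]
L2 α=0: [44, 112/5, 228/5]
L3 α=1/3: [42, 323/5, 1196/15]
= [42, 65, 80]

(0,3) stack=L1,L2; from [0,0,0]:
after L1 α=1/3: [47, 71/3, 218/3]
after L2 α=1/2: [25, 569/6, 791/6]
= [25, 95, 132]

at x=0,y=0 over L1,L2:
after L1 α=1/2: [105/2, 39, 129/2]
after L2 α=1/4: [549/8, 301/4, 585/8]
→ [69, 75, 73]

query (1,2) [L1,L2,L4] — begin 0,0,0
L1 α=1/2: [103, 87/2, 57/2]
L2 α=1/6: [350/3, 703/12, 403/12]
L4 α=1/2: [346/3, 1435/24, 2167/24]
→ [115, 60, 90]

(1,0) stack=L1,L2,L4; from [0,0,0]:
+L1 (α=1/2) → [243/2, 13, 72]
+L2 (α=1/6) → [545/4, 49, 367/6]
+L4 (α=3/4) → [1577/16, 167/2, 2383/24]
= [99, 84, 99]

(0,2) stack=L1,L2,L4; from [0,0,0]:
after L1 α=0: [0, 0, 0]
after L2 α=2/5: [24, 72, 24/5]
after L4 α=1/3: [196/3, 110, 236/5]
= [65, 110, 47]


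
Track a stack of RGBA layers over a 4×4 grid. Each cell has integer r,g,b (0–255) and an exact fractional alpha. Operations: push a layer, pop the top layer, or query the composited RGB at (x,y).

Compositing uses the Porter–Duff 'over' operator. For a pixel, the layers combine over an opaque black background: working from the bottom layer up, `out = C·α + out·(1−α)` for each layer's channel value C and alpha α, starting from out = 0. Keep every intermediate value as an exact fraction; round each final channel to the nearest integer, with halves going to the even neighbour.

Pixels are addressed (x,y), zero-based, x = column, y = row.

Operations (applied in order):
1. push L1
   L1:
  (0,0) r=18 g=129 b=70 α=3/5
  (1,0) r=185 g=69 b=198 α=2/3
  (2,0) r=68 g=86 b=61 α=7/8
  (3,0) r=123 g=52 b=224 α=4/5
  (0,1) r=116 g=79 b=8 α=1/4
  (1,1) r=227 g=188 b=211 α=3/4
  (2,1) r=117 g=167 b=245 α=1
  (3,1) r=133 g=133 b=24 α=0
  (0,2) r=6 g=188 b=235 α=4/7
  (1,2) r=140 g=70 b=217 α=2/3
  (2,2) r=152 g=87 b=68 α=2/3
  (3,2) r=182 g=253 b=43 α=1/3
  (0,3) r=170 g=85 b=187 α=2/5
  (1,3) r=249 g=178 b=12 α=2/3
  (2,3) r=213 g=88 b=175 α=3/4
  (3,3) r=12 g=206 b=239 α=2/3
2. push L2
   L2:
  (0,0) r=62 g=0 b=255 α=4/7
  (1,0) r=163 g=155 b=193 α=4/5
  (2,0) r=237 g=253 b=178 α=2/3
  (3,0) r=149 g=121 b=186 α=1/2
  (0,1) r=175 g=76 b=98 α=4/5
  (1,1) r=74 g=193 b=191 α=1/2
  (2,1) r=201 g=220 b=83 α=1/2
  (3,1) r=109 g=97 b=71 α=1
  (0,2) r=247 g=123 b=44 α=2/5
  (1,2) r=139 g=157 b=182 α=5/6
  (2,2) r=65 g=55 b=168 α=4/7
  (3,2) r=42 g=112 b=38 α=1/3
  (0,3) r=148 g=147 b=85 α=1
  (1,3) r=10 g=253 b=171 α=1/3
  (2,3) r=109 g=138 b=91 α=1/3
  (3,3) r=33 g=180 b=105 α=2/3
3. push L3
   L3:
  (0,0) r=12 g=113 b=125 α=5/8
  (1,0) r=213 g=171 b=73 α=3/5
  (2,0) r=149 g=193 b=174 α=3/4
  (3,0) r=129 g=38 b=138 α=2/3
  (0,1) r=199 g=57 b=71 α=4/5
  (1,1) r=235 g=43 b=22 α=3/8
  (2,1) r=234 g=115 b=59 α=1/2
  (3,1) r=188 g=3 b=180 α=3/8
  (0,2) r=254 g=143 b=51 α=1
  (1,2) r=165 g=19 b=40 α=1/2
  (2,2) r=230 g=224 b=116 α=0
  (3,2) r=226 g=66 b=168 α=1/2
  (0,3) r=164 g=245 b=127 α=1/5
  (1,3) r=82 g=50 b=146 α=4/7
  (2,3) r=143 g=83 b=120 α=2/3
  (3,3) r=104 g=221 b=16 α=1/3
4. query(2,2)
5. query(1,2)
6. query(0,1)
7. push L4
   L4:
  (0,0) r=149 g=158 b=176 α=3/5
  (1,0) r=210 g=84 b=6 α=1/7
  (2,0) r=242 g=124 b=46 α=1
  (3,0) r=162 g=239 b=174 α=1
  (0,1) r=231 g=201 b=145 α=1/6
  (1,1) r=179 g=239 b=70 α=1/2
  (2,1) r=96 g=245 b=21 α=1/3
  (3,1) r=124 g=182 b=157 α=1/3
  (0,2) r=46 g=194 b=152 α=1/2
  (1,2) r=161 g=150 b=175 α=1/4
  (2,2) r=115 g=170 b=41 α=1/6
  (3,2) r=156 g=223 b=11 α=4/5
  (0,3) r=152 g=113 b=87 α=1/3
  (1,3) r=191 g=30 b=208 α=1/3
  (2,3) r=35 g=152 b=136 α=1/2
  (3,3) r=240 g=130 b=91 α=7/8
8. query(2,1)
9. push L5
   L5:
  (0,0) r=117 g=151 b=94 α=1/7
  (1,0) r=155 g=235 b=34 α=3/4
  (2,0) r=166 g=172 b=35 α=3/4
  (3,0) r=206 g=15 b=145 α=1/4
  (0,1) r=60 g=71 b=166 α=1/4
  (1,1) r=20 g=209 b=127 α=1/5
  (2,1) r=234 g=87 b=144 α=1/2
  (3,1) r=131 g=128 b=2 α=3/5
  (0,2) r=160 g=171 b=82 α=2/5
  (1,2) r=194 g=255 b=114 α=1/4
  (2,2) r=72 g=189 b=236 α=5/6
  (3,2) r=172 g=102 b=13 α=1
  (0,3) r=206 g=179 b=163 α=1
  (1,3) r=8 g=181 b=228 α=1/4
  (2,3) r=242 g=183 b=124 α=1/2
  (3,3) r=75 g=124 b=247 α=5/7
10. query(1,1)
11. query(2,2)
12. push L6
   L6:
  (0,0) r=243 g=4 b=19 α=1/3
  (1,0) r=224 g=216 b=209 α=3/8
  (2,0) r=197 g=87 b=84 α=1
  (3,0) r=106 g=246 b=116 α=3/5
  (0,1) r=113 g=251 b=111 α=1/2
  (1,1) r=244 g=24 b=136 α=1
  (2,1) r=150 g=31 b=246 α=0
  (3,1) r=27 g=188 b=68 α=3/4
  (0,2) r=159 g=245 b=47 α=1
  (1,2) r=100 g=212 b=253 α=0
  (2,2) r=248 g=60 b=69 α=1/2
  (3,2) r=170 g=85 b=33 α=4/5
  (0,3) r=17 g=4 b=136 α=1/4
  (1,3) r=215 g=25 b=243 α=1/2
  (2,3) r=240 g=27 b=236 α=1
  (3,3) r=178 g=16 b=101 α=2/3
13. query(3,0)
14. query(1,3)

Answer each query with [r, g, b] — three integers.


query (2,2) [L1,L2,L3] — begin 0,0,0
+L1 (α=2/3) → [304/3, 58, 136/3]
+L2 (α=4/7) → [564/7, 394/7, 808/7]
+L3 (α=0) → [564/7, 394/7, 808/7]
rounded: [81, 56, 115]

query (1,2) [L1,L2,L3] — begin 0,0,0
+L1 (α=2/3) → [280/3, 140/3, 434/3]
+L2 (α=5/6) → [2365/18, 2495/18, 1582/9]
+L3 (α=1/2) → [5335/36, 2837/36, 971/9]
= [148, 79, 108]

(0,1) stack=L1,L2,L3; from [0,0,0]:
after L1 α=1/4: [29, 79/4, 2]
after L2 α=4/5: [729/5, 259/4, 394/5]
after L3 α=4/5: [4709/25, 1171/20, 1814/25]
→ [188, 59, 73]

query (2,1) [L1,L2,L3,L4] — begin 0,0,0
L1 α=1: [117, 167, 245]
L2 α=1/2: [159, 387/2, 164]
L3 α=1/2: [393/2, 617/4, 223/2]
L4 α=1/3: [163, 369/2, 244/3]
→ [163, 184, 81]

at x=1,y=1 over L1,L2,L3,L4,L5:
L1 α=3/4: [681/4, 141, 633/4]
L2 α=1/2: [977/8, 167, 1397/8]
L3 α=3/8: [10525/64, 241/2, 7513/64]
L4 α=1/2: [21981/128, 719/4, 11993/128]
L5 α=1/5: [22621/160, 928/5, 16057/160]
= [141, 186, 100]

query (2,2) [L1,L2,L3,L4,L5] — begin 0,0,0
L1 α=2/3: [304/3, 58, 136/3]
L2 α=4/7: [564/7, 394/7, 808/7]
L3 α=0: [564/7, 394/7, 808/7]
L4 α=1/6: [3625/42, 1580/21, 4327/42]
L5 α=5/6: [18745/252, 21425/126, 53887/252]
→ [74, 170, 214]

at x=3,y=0 over L1,L2,L3,L4,L5,L6:
+L1 (α=4/5) → [492/5, 208/5, 896/5]
+L2 (α=1/2) → [1237/10, 813/10, 913/5]
+L3 (α=2/3) → [3817/30, 1573/30, 2293/15]
+L4 (α=1) → [162, 239, 174]
+L5 (α=1/4) → [173, 183, 667/4]
+L6 (α=3/5) → [664/5, 1104/5, 1363/10]
rounded: [133, 221, 136]

(1,3) stack=L1,L2,L3,L4,L5,L6; from [0,0,0]:
after L1 α=2/3: [166, 356/3, 8]
after L2 α=1/3: [114, 1471/9, 187/3]
after L3 α=4/7: [670/7, 2071/21, 771/7]
after L4 α=1/3: [2677/21, 4772/63, 2998/21]
after L5 α=1/4: [2733/28, 8573/84, 2297/14]
after L6 α=1/2: [8753/56, 10673/168, 5699/28]
rounded: [156, 64, 204]


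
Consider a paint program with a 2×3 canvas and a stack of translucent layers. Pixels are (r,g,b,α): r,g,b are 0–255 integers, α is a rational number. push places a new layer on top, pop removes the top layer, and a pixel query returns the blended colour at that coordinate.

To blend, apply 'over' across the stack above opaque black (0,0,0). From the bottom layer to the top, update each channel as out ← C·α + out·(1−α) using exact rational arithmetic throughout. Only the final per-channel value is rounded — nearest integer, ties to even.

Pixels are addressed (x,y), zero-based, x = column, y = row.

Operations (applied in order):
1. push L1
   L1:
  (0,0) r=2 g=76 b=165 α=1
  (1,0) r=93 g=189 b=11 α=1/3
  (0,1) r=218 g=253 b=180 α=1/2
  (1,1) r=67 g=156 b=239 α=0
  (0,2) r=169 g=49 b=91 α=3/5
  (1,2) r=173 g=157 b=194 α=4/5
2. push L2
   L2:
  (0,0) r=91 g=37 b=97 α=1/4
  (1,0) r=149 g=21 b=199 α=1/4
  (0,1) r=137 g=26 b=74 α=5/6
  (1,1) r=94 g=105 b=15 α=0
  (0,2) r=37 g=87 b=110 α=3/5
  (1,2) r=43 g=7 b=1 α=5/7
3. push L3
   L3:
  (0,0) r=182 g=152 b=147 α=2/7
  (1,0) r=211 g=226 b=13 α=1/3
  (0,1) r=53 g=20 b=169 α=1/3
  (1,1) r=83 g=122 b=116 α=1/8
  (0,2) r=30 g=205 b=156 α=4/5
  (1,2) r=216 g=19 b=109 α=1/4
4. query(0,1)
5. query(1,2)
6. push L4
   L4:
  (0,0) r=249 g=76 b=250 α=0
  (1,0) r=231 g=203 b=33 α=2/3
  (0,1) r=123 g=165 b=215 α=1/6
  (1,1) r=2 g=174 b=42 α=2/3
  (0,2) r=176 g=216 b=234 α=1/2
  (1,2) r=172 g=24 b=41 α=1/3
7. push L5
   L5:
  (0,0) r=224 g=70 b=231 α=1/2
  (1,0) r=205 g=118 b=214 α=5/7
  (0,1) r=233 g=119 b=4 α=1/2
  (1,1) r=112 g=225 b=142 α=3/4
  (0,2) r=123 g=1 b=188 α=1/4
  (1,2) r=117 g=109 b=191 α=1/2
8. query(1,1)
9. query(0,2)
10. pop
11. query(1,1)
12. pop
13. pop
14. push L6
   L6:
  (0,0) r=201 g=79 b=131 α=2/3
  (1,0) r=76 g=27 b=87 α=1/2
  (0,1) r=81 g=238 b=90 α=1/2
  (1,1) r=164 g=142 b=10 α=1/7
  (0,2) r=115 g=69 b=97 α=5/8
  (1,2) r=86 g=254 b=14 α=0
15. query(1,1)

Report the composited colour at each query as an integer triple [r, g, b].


query (0,1) [L1,L2,L3] — begin 0,0,0
L1 α=1/2: [109, 253/2, 90]
L2 α=5/6: [397/3, 171/4, 230/3]
L3 α=1/3: [953/9, 211/6, 967/9]
= [106, 35, 107]

(1,2) stack=L1,L2,L3; from [0,0,0]:
L1 α=4/5: [692/5, 628/5, 776/5]
L2 α=5/7: [2459/35, 1431/35, 1577/35]
L3 α=1/4: [14937/140, 2479/70, 4273/70]
rounded: [107, 35, 61]

(1,1) stack=L1,L2,L3,L4,L5; from [0,0,0]:
after L1 α=0: [0, 0, 0]
after L2 α=0: [0, 0, 0]
after L3 α=1/8: [83/8, 61/4, 29/2]
after L4 α=2/3: [115/24, 1453/12, 197/6]
after L5 α=3/4: [8179/96, 9553/48, 2753/24]
rounded: [85, 199, 115]

query (0,2) [L1,L2,L3,L4,L5] — begin 0,0,0
after L1 α=3/5: [507/5, 147/5, 273/5]
after L2 α=3/5: [1569/25, 1599/25, 2196/25]
after L3 α=4/5: [4569/125, 22099/125, 17796/125]
after L4 α=1/2: [26569/250, 49099/250, 23523/125]
after L5 α=1/4: [110457/1000, 147547/1000, 94069/500]
= [110, 148, 188]

(1,1) stack=L1,L2,L3,L4; from [0,0,0]:
+L1 (α=0) → [0, 0, 0]
+L2 (α=0) → [0, 0, 0]
+L3 (α=1/8) → [83/8, 61/4, 29/2]
+L4 (α=2/3) → [115/24, 1453/12, 197/6]
→ [5, 121, 33]

at x=1,y=1 over L1,L2,L6:
after L1 α=0: [0, 0, 0]
after L2 α=0: [0, 0, 0]
after L6 α=1/7: [164/7, 142/7, 10/7]
→ [23, 20, 1]


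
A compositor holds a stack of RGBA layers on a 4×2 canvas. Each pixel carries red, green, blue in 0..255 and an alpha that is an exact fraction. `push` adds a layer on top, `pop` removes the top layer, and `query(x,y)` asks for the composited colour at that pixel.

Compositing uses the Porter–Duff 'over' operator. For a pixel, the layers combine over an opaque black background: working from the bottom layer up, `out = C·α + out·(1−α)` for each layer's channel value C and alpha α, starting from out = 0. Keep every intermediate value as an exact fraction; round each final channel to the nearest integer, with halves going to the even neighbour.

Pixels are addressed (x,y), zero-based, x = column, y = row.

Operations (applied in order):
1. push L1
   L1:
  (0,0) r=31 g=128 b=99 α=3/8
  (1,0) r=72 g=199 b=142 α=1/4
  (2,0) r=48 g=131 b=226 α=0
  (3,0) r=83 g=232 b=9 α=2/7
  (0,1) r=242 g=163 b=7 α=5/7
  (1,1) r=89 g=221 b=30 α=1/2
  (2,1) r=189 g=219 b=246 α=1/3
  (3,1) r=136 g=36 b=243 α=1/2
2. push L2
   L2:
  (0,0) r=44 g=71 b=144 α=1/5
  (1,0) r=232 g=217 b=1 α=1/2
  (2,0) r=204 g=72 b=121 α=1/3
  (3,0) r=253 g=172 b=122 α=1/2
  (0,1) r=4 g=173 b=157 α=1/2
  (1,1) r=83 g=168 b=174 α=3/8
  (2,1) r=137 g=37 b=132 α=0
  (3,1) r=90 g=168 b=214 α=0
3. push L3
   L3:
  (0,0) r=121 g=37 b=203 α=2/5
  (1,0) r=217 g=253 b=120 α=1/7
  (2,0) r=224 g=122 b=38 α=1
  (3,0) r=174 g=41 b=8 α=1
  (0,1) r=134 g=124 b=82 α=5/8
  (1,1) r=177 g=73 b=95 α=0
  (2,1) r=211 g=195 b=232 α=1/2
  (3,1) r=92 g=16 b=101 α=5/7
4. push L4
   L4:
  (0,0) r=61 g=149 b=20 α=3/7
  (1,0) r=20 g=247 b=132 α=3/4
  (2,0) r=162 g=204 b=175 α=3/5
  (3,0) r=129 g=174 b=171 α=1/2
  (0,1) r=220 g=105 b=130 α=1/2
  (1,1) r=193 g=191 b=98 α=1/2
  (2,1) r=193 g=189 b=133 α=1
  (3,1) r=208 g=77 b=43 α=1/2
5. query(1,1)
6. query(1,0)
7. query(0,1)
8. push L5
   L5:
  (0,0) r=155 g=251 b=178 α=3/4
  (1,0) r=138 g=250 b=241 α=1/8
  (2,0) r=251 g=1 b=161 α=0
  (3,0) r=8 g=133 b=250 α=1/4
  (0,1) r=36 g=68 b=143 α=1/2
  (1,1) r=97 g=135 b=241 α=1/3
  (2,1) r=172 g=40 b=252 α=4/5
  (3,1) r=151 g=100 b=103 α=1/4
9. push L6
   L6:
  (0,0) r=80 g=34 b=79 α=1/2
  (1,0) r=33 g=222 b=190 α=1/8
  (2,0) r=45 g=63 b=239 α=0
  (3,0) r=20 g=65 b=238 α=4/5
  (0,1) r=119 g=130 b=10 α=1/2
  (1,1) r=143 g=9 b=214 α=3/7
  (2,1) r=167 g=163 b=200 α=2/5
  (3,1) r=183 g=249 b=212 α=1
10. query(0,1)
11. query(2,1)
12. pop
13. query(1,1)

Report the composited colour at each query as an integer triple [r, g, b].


at x=1,y=1 over L1,L2,L3,L4:
+L1 (α=1/2) → [89/2, 221/2, 15]
+L2 (α=3/8) → [943/16, 2113/16, 597/8]
+L3 (α=0) → [943/16, 2113/16, 597/8]
+L4 (α=1/2) → [4031/32, 5169/32, 1381/16]
= [126, 162, 86]

query (1,0) [L1,L2,L3,L4] — begin 0,0,0
+L1 (α=1/4) → [18, 199/4, 71/2]
+L2 (α=1/2) → [125, 1067/8, 73/4]
+L3 (α=1/7) → [967/7, 4213/28, 459/14]
+L4 (α=3/4) → [1387/28, 24961/112, 6003/56]
= [50, 223, 107]

at x=0,y=1 over L1,L2,L3,L4:
after L1 α=5/7: [1210/7, 815/7, 5]
after L2 α=1/2: [619/7, 1013/7, 81]
after L3 α=5/8: [6547/56, 7379/56, 653/8]
after L4 α=1/2: [18867/112, 13259/112, 1693/16]
rounded: [168, 118, 106]

(0,1) stack=L1,L2,L3,L4,L5,L6; from [0,0,0]:
+L1 (α=5/7) → [1210/7, 815/7, 5]
+L2 (α=1/2) → [619/7, 1013/7, 81]
+L3 (α=5/8) → [6547/56, 7379/56, 653/8]
+L4 (α=1/2) → [18867/112, 13259/112, 1693/16]
+L5 (α=1/2) → [22899/224, 20875/224, 3981/32]
+L6 (α=1/2) → [49555/448, 49995/448, 4301/64]
→ [111, 112, 67]

query (2,1) [L1,L2,L3,L4,L5,L6] — begin 0,0,0
after L1 α=1/3: [63, 73, 82]
after L2 α=0: [63, 73, 82]
after L3 α=1/2: [137, 134, 157]
after L4 α=1: [193, 189, 133]
after L5 α=4/5: [881/5, 349/5, 1141/5]
after L6 α=2/5: [4313/25, 2677/25, 5423/25]
rounded: [173, 107, 217]

(1,1) stack=L1,L2,L3,L4,L5; from [0,0,0]:
+L1 (α=1/2) → [89/2, 221/2, 15]
+L2 (α=3/8) → [943/16, 2113/16, 597/8]
+L3 (α=0) → [943/16, 2113/16, 597/8]
+L4 (α=1/2) → [4031/32, 5169/32, 1381/16]
+L5 (α=1/3) → [1861/16, 2443/16, 1103/8]
rounded: [116, 153, 138]


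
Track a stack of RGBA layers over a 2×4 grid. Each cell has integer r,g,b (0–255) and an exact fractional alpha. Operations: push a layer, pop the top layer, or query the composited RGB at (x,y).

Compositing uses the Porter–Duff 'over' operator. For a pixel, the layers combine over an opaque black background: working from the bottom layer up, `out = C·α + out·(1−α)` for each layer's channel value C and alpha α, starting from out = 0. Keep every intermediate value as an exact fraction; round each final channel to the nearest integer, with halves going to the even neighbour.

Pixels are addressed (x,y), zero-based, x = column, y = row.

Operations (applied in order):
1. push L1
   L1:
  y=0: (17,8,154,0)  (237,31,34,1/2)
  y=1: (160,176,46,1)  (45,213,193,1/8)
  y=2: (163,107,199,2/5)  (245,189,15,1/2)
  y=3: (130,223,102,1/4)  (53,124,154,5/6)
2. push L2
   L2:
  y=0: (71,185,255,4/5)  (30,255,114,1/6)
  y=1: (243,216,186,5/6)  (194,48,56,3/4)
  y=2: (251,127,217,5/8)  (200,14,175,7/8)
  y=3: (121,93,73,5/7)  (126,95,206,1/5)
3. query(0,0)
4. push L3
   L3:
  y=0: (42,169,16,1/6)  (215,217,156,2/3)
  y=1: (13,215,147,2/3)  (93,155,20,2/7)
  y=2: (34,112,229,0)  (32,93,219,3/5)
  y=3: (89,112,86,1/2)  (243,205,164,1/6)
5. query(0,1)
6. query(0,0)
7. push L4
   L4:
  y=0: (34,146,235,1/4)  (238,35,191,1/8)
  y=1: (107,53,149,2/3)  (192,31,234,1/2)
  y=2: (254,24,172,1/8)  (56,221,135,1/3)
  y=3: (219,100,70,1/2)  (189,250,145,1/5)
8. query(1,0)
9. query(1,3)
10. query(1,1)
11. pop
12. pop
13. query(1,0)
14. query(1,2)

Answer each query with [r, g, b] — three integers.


query (0,0) [L1,L2] — begin 0,0,0
+L1 (α=0) → [0, 0, 0]
+L2 (α=4/5) → [284/5, 148, 204]
= [57, 148, 204]

(0,1) stack=L1,L2,L3; from [0,0,0]:
after L1 α=1: [160, 176, 46]
after L2 α=5/6: [1375/6, 628/3, 488/3]
after L3 α=2/3: [1531/18, 1918/9, 1370/9]
→ [85, 213, 152]

(0,0) stack=L1,L2,L3; from [0,0,0]:
+L1 (α=0) → [0, 0, 0]
+L2 (α=4/5) → [284/5, 148, 204]
+L3 (α=1/6) → [163/3, 303/2, 518/3]
= [54, 152, 173]

query (1,0) [L1,L2,L3,L4] — begin 0,0,0
L1 α=1/2: [237/2, 31/2, 17]
L2 α=1/6: [415/4, 665/12, 199/6]
L3 α=2/3: [2135/12, 5873/36, 2071/18]
L4 α=1/8: [17801/96, 42371/288, 17935/144]
→ [185, 147, 125]

at x=1,y=3 over L1,L2,L3,L4:
L1 α=5/6: [265/6, 310/3, 385/3]
L2 α=1/5: [908/15, 305/3, 2158/15]
L3 α=1/6: [1637/18, 1070/9, 1325/9]
L4 α=1/5: [995/9, 1306/9, 1321/9]
= [111, 145, 147]

query (1,1) [L1,L2,L3,L4] — begin 0,0,0
after L1 α=1/8: [45/8, 213/8, 193/8]
after L2 α=3/4: [4701/32, 1365/32, 1537/32]
after L3 α=2/7: [29457/224, 16745/224, 8965/224]
after L4 α=1/2: [72465/448, 23689/448, 61381/448]
→ [162, 53, 137]

query (1,0) [L1,L2] — begin 0,0,0
L1 α=1/2: [237/2, 31/2, 17]
L2 α=1/6: [415/4, 665/12, 199/6]
= [104, 55, 33]

query (1,2) [L1,L2] — begin 0,0,0
+L1 (α=1/2) → [245/2, 189/2, 15/2]
+L2 (α=7/8) → [3045/16, 385/16, 2465/16]
= [190, 24, 154]


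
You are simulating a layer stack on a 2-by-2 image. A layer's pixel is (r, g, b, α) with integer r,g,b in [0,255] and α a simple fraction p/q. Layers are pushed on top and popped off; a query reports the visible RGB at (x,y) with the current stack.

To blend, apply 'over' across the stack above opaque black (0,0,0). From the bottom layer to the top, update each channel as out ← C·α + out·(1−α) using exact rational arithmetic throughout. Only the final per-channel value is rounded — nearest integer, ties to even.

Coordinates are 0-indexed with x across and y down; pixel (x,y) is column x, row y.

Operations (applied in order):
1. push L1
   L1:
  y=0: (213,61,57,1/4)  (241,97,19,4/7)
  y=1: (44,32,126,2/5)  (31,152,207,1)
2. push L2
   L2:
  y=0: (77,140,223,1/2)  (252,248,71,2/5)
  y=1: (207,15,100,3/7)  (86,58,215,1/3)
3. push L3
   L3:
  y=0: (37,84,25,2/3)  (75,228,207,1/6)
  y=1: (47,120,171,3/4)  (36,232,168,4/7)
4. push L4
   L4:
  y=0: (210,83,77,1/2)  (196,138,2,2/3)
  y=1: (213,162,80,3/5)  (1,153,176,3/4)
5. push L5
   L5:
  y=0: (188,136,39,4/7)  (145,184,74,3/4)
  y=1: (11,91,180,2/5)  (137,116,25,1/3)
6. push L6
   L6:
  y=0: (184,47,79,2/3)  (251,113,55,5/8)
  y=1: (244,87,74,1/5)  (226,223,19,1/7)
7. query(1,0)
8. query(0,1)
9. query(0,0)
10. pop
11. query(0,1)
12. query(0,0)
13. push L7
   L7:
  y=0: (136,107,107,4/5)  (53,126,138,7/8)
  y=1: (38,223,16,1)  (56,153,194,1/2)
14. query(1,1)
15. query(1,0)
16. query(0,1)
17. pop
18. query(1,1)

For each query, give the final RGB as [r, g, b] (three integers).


at x=1,y=0 over L1,L2,L3,L4,L5,L6:
+L1 (α=4/7) → [964/7, 388/7, 76/7]
+L2 (α=2/5) → [1284/7, 4636/35, 1222/35]
+L3 (α=1/6) → [2315/14, 3116/21, 2671/42]
+L4 (α=2/3) → [2601/14, 8912/63, 2839/126]
+L5 (α=3/4) → [8691/56, 10922/63, 30811/504]
+L6 (α=5/8) → [96353/448, 22787/168, 77011/1344]
rounded: [215, 136, 57]

at x=0,y=1 over L1,L2,L3,L4,L5,L6:
+L1 (α=2/5) → [88/5, 64/5, 252/5]
+L2 (α=3/7) → [3457/35, 481/35, 2508/35]
+L3 (α=3/4) → [2098/35, 13081/140, 20463/140]
+L4 (α=3/5) → [26561/175, 47101/350, 37263/350]
+L5 (α=2/5) → [83533/875, 205003/1750, 237789/1750]
+L6 (α=1/5) → [547632/4375, 486131/4375, 540328/4375]
→ [125, 111, 124]

at x=0,y=0 over L1,L2,L3,L4,L5,L6:
+L1 (α=1/4) → [213/4, 61/4, 57/4]
+L2 (α=1/2) → [521/8, 621/8, 949/8]
+L3 (α=2/3) → [371/8, 655/8, 1349/24]
+L4 (α=1/2) → [2051/16, 1319/16, 3197/48]
+L5 (α=4/7) → [18185/112, 12661/112, 5693/112]
+L6 (α=2/3) → [59401/336, 23189/336, 23389/336]
rounded: [177, 69, 70]

(0,1) stack=L1,L2,L3,L4,L5; from [0,0,0]:
after L1 α=2/5: [88/5, 64/5, 252/5]
after L2 α=3/7: [3457/35, 481/35, 2508/35]
after L3 α=3/4: [2098/35, 13081/140, 20463/140]
after L4 α=3/5: [26561/175, 47101/350, 37263/350]
after L5 α=2/5: [83533/875, 205003/1750, 237789/1750]
= [95, 117, 136]

query (0,0) [L1,L2,L3,L4,L5] — begin 0,0,0
after L1 α=1/4: [213/4, 61/4, 57/4]
after L2 α=1/2: [521/8, 621/8, 949/8]
after L3 α=2/3: [371/8, 655/8, 1349/24]
after L4 α=1/2: [2051/16, 1319/16, 3197/48]
after L5 α=4/7: [18185/112, 12661/112, 5693/112]
rounded: [162, 113, 51]

at x=1,y=1 over L1,L2,L3,L4,L5,L7:
after L1 α=1: [31, 152, 207]
after L2 α=1/3: [148/3, 362/3, 629/3]
after L3 α=4/7: [292/7, 1290/7, 1301/7]
after L4 α=3/4: [313/28, 4503/28, 4997/28]
after L5 α=1/3: [2231/42, 6127/42, 5347/42]
after L7 α=1/2: [4583/84, 12553/84, 13495/84]
→ [55, 149, 161]

query (1,0) [L1,L2,L3,L4,L5,L7] — begin 0,0,0
after L1 α=4/7: [964/7, 388/7, 76/7]
after L2 α=2/5: [1284/7, 4636/35, 1222/35]
after L3 α=1/6: [2315/14, 3116/21, 2671/42]
after L4 α=2/3: [2601/14, 8912/63, 2839/126]
after L5 α=3/4: [8691/56, 10922/63, 30811/504]
after L7 α=7/8: [29467/448, 8311/63, 517675/4032]
= [66, 132, 128]

(0,1) stack=L1,L2,L3,L4,L5,L7; from [0,0,0]:
L1 α=2/5: [88/5, 64/5, 252/5]
L2 α=3/7: [3457/35, 481/35, 2508/35]
L3 α=3/4: [2098/35, 13081/140, 20463/140]
L4 α=3/5: [26561/175, 47101/350, 37263/350]
L5 α=2/5: [83533/875, 205003/1750, 237789/1750]
L7 α=1: [38, 223, 16]
rounded: [38, 223, 16]

at x=1,y=1 over L1,L2,L3,L4,L5:
after L1 α=1: [31, 152, 207]
after L2 α=1/3: [148/3, 362/3, 629/3]
after L3 α=4/7: [292/7, 1290/7, 1301/7]
after L4 α=3/4: [313/28, 4503/28, 4997/28]
after L5 α=1/3: [2231/42, 6127/42, 5347/42]
rounded: [53, 146, 127]


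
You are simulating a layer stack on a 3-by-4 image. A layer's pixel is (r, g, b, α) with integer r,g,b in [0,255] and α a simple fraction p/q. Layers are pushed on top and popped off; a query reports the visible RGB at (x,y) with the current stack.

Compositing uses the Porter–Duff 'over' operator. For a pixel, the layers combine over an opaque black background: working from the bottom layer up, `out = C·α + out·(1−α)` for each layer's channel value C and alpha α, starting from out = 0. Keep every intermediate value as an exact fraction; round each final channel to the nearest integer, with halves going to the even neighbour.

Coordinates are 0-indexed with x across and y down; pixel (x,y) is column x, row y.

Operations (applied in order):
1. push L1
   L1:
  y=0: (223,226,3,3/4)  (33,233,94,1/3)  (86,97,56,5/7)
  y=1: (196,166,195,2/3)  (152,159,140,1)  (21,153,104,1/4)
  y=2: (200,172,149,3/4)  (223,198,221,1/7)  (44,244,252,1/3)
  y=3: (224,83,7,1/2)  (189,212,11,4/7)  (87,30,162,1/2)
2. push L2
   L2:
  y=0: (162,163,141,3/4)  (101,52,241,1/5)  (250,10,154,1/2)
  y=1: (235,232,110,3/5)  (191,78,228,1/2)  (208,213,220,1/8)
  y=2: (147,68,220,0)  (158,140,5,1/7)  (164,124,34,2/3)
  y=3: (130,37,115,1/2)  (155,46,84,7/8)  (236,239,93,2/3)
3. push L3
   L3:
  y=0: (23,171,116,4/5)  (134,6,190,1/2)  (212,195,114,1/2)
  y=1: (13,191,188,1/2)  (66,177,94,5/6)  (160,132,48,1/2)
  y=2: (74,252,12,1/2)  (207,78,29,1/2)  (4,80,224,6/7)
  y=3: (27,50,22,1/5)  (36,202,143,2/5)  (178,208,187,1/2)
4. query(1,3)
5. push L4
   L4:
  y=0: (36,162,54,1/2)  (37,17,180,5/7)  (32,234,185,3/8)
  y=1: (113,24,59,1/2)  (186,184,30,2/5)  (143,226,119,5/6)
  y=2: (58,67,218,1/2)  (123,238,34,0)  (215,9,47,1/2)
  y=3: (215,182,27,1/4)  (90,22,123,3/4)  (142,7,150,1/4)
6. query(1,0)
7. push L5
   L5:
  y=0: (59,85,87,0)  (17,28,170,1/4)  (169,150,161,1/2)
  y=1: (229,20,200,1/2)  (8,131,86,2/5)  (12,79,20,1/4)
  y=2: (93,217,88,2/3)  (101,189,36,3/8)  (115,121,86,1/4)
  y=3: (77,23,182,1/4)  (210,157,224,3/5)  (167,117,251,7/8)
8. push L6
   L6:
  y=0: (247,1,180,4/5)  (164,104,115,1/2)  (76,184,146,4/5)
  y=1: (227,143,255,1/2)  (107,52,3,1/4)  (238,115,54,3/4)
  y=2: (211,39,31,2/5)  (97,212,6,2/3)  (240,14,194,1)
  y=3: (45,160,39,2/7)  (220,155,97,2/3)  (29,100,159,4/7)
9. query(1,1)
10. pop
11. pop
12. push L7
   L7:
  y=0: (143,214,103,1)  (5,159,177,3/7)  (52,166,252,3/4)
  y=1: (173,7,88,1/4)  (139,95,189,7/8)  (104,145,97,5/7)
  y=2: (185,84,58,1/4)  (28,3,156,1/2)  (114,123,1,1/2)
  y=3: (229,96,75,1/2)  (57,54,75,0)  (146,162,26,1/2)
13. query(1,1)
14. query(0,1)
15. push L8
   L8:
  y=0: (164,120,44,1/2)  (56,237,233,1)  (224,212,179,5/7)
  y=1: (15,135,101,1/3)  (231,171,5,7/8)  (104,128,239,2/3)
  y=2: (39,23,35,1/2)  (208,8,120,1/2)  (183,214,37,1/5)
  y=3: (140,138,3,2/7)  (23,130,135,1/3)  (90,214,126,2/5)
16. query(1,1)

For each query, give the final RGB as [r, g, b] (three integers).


(1,3) stack=L1,L2,L3; from [0,0,0]:
L1 α=4/7: [108, 848/7, 44/7]
L2 α=7/8: [1193/8, 1551/28, 520/7]
L3 α=2/5: [831/8, 3193/28, 3562/35]
= [104, 114, 102]

at x=1,y=0 over L1,L2,L3,L4:
after L1 α=1/3: [11, 233/3, 94/3]
after L2 α=1/5: [29, 1088/15, 1099/15]
after L3 α=1/2: [163/2, 589/15, 3949/30]
after L4 α=5/7: [348/7, 2453/105, 17449/105]
rounded: [50, 23, 166]

(1,1) stack=L1,L2,L3,L4,L5,L6; from [0,0,0]:
L1 α=1: [152, 159, 140]
L2 α=1/2: [343/2, 237/2, 184]
L3 α=5/6: [1003/12, 669/4, 109]
L4 α=2/5: [2491/20, 3479/20, 387/5]
L5 α=2/5: [7793/100, 15677/100, 2021/25]
L6 α=1/4: [34079/400, 52231/400, 3069/50]
rounded: [85, 131, 61]

at x=1,y=1 over L1,L2,L3,L4,L7:
after L1 α=1: [152, 159, 140]
after L2 α=1/2: [343/2, 237/2, 184]
after L3 α=5/6: [1003/12, 669/4, 109]
after L4 α=2/5: [2491/20, 3479/20, 387/5]
after L7 α=7/8: [21951/160, 16779/160, 3501/20]
rounded: [137, 105, 175]

at x=0,y=1 over L1,L2,L3,L4,L7:
+L1 (α=2/3) → [392/3, 332/3, 130]
+L2 (α=3/5) → [2899/15, 2752/15, 118]
+L3 (α=1/2) → [1547/15, 5617/30, 153]
+L4 (α=1/2) → [1621/15, 6337/60, 106]
+L7 (α=1/4) → [1243/10, 6477/80, 203/2]
rounded: [124, 81, 102]

query (1,1) [L1,L2,L3,L4,L7,L8] — begin 0,0,0
L1 α=1: [152, 159, 140]
L2 α=1/2: [343/2, 237/2, 184]
L3 α=5/6: [1003/12, 669/4, 109]
L4 α=2/5: [2491/20, 3479/20, 387/5]
L7 α=7/8: [21951/160, 16779/160, 3501/20]
L8 α=7/8: [280671/1280, 208299/1280, 4201/160]
rounded: [219, 163, 26]
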